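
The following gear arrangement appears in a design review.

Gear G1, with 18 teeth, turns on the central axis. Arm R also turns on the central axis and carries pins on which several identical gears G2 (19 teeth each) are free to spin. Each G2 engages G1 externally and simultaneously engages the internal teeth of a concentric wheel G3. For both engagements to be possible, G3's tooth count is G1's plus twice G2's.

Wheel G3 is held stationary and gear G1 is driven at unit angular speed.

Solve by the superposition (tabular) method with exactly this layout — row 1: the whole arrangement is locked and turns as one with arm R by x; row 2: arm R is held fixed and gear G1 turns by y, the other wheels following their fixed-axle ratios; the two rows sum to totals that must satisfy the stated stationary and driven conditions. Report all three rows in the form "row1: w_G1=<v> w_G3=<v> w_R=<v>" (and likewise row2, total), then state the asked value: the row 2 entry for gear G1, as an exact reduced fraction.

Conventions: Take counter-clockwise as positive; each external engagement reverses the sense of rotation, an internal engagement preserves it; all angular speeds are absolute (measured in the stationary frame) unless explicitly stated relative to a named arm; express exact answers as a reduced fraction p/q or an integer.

planetary set (18T centre, 19T on arm, 56T internal) — Willis relation
row 1 — lock + rotate with arm: ω_sun = ω_ring = ω_arm = x
row 2 (arm held, sun turns y): ω_ring = −(18/56)·y, ω_arm = 0
boundary: total ω_ring = x − (18/56)·y = 0 and total ω_sun = x + y = 1  ⇒  y = 28/37, x = 9/37
row 2 ring = −(18/56)·28/37 = -9/37
totals (row 1 + row 2): sun 9/37 + 28/37 = 1, ring 9/37 + (-9/37) = 0, arm 9/37 + 0 = 9/37
asked cell (row2, sun) = 28/37

row1: w_G1=9/37 w_G3=9/37 w_R=9/37
row2: w_G1=28/37 w_G3=-9/37 w_R=0
total: w_G1=1 w_G3=0 w_R=9/37
asked value: 28/37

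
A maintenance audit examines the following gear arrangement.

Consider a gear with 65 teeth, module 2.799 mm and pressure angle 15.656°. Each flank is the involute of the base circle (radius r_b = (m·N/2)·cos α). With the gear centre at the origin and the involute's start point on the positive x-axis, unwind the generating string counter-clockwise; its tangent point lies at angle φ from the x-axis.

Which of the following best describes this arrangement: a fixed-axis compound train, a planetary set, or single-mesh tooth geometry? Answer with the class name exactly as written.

class = single-mesh tooth geometry [base-circle involute, m = 2.799, 65T]
classification: single-mesh tooth geometry

single-mesh tooth geometry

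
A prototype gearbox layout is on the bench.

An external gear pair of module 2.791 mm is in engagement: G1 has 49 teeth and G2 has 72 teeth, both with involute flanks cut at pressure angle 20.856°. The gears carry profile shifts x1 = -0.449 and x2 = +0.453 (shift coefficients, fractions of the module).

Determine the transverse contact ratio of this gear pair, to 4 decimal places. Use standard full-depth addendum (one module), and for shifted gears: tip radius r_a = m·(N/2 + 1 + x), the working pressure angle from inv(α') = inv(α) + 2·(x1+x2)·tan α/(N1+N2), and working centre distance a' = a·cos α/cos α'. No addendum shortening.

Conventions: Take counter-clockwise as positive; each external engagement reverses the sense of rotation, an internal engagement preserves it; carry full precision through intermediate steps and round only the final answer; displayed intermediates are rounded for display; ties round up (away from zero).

single-mesh involute tooth geometry (49T engaging 72T at module 2.791)
base radii: r_b1 = 63.899149, r_b2 = 93.892627
tip radii: r_a1 = 69.917341, r_a2 = 104.531323
inv(α') = inv(20.856°) + 2·(-0.449+0.453)·tan α/(49+72) = 0.01700252  ⇒  α' = 20.86594°
a' = a·cos α / cos α' = 168.8555·cos 20.856°/cos 20.86594° = 168.866661
action lengths: √(r_a1²−r_b1²) = 28.378396, √(r_a2²−r_b2²) = 45.945316
base pitch p_b = π·m·cos α = 8.193677
CR = (28.378396 + 45.945316 − 168.866661·sin 20.86594°)/8.193677 = 1.730158
contact ratio ≈ 1.7302

1.7302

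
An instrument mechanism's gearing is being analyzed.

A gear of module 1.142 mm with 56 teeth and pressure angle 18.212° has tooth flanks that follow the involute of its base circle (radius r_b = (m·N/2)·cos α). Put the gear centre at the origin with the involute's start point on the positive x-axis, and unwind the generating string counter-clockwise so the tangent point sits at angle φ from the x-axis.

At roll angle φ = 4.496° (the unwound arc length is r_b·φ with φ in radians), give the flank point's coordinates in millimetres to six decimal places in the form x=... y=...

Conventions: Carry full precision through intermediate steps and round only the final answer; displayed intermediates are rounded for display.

x=30.467585 y=0.004889

class = single-mesh tooth geometry [base-circle involute, m = 1.142, 56T]
pitch radius r_p = m·N/2 = 1.142·56/2 = 31.976000
base radius r_b = r_p·cos α = 31.976000·cos 18.212° = 30.374214
roll angle φ = 4.496° = 0.07847000 rad
x = r_b·(cos φ + φ·sin φ) = 30.467585
y = r_b·(sin φ − φ·cos φ) = 0.004889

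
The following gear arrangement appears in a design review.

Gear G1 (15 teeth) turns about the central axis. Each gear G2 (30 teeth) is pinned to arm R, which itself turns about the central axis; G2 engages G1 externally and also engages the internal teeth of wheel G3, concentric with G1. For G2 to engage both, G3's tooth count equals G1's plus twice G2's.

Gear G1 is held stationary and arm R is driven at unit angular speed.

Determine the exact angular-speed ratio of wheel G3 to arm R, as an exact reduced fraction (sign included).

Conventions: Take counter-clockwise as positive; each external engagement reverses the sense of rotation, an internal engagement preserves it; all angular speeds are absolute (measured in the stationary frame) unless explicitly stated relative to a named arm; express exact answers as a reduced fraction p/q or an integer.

topology: planetary set — G1 15T / G2 30T / G3 75T, arm = carrier (Willis)
ring teeth: 15 + 2·30 = 75
15(ω_sun−ω_arm) = −75(ω_ring−ω_arm),  ω_sun = 0, ω_arm = 1
ω_ring = 1 − (15/75)(0−1) = 6/5
ω_out/ω_in = 6/5

6/5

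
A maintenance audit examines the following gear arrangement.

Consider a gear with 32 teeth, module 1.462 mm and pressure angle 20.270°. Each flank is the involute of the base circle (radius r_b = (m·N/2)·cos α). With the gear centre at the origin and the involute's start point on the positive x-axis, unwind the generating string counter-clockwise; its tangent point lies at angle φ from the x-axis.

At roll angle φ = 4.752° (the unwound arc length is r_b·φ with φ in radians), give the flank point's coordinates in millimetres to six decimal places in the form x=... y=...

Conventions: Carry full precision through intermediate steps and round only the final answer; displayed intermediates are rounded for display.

class = single-mesh tooth geometry [base-circle involute, m = 1.462, 32T]
pitch radius r_p = m·N/2 = 1.462·32/2 = 23.392000
base radius r_b = r_p·cos α = 23.392000·cos 20.270° = 21.943344
roll angle φ = 4.752° = 0.08293805 rad
x = r_b·(cos φ + φ·sin φ) = 22.018686
y = r_b·(sin φ − φ·cos φ) = 0.004170

x=22.018686 y=0.004170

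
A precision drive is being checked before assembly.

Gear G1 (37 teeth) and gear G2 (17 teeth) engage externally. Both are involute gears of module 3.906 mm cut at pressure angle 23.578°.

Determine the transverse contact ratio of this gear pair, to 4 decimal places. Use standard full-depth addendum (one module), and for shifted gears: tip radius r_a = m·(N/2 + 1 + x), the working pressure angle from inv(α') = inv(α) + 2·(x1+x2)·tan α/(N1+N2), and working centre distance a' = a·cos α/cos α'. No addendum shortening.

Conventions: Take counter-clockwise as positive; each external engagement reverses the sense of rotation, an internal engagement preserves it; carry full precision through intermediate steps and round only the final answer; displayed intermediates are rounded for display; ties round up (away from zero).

single-mesh involute tooth geometry (37T engaging 17T at module 3.906)
base radii: r_b1 = 66.228390, r_b2 = 30.429260
tip radii: r_a1 = 76.167000, r_a2 = 37.107000
no profile shift: α' = α, a' = a
action lengths: √(r_a1²−r_b1²) = 37.619306, √(r_a2²−r_b2²) = 21.236515
base pitch p_b = π·m·cos α = 11.246628
CR = (37.619306 + 21.236515 − 105.462000·sin 23.57800°)/11.246628 = 1.482340
contact ratio ≈ 1.4823

1.4823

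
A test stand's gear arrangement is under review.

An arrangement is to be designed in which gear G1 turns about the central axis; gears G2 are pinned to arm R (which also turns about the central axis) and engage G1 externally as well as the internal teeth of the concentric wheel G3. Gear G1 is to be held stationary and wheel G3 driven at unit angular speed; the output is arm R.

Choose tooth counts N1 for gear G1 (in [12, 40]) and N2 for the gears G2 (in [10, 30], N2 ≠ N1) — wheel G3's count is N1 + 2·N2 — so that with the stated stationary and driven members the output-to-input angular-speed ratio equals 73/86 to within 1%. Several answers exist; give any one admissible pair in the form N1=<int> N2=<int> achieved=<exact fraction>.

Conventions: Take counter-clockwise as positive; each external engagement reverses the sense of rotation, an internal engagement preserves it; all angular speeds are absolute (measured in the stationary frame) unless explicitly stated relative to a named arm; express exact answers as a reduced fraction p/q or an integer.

design class (target 73/86): planetary set
Willis with ω_sun = 0: ω_arm/ω_ring = N3/(N1+N3); set equal to 73/86  ⇒  N3/N1 = (73/86)/(1 − 73/86) = 73/13
N3 = N1 + 2·N2  ⇒  N2/N1 = (N3/N1 − 1)/2 = (73/13 − 1)/2 = 30/13
smallest multiple with N1 ≥ 12 and N2 ≥ 10: k = 1  ⇒  N1 = 1·13 = 13, N2 = 1·30 = 30 (N1 ≤ 40, N2 ≤ 30, N2 ≠ N1 ✓), N3 = 13 + 2·30 = 73
check: N3/(N1+N3) with N1 = 13, N3 = 73 gives 73/86; |achieved − target| = 0 ≤ 73/8600 ✓

N1=13 N2=30 achieved=73/86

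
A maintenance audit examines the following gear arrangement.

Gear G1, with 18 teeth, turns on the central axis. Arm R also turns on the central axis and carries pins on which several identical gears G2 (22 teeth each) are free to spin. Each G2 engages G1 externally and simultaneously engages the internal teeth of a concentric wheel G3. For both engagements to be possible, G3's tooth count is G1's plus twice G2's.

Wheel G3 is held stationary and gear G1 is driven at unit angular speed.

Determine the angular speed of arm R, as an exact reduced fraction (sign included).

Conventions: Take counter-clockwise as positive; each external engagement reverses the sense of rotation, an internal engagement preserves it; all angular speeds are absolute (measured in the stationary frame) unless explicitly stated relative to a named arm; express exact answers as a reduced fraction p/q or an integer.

9/40

topology: planetary set — G1 18T / G2 22T / G3 62T, arm = carrier (Willis)
ring teeth: 18 + 2·22 = 62
18(ω_sun−ω_arm) = −62(ω_ring−ω_arm),  ω_ring = 0, ω_sun = 1
18(1−ω_arm) = −62(0−ω_arm)  ⇒  80·ω_arm = 18  ⇒  ω_arm = 9/40
exact speed ratio = 9/40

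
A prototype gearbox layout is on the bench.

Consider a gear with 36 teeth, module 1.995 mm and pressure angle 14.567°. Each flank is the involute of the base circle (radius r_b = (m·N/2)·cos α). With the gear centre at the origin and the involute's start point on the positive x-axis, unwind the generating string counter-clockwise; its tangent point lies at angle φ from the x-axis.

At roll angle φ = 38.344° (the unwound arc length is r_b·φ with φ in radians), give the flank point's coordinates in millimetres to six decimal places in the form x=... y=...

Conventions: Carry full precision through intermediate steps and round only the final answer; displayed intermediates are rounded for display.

x=41.688613 y=3.319339

single-mesh involute tooth geometry (36T wheel at module 1.995)
pitch radius r_p = m·N/2 = 1.995·36/2 = 35.910000
base radius r_b = r_p·cos α = 35.910000·cos 14.567° = 34.755644
roll angle φ = 38.344° = 0.66922905 rad
x = r_b·(cos φ + φ·sin φ) = 41.688613
y = r_b·(sin φ − φ·cos φ) = 3.319339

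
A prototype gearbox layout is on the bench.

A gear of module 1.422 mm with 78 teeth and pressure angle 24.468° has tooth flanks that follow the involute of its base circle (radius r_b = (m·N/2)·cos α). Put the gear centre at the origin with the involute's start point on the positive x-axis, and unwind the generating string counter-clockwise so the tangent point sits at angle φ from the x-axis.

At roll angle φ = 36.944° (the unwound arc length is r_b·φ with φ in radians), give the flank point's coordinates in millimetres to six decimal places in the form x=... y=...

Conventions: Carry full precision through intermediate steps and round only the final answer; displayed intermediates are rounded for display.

single-mesh involute tooth geometry (78T wheel at module 1.422)
pitch radius r_p = m·N/2 = 1.422·78/2 = 55.458000
base radius r_b = r_p·cos α = 55.458000·cos 24.468° = 50.477469
roll angle φ = 36.944° = 0.64479444 rad
x = r_b·(cos φ + φ·sin φ) = 59.904985
y = r_b·(sin φ − φ·cos φ) = 4.325889

x=59.904985 y=4.325889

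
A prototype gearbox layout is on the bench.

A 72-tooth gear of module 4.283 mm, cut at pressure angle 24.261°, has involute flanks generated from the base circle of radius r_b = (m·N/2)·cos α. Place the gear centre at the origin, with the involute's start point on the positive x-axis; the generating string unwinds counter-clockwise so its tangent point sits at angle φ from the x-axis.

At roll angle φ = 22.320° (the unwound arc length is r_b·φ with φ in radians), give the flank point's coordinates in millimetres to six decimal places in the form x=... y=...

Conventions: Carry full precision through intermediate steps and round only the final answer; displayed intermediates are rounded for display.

recognized (one wheel, involute flank): single-mesh tooth geometry, m = 4.283, N = 72
pitch radius r_p = m·N/2 = 4.283·72/2 = 154.188000
base radius r_b = r_p·cos α = 154.188000·cos 24.261° = 140.570605
roll angle φ = 22.320° = 0.38955749 rad
x = r_b·(cos φ + φ·sin φ) = 150.835492
y = r_b·(sin φ − φ·cos φ) = 2.728242

x=150.835492 y=2.728242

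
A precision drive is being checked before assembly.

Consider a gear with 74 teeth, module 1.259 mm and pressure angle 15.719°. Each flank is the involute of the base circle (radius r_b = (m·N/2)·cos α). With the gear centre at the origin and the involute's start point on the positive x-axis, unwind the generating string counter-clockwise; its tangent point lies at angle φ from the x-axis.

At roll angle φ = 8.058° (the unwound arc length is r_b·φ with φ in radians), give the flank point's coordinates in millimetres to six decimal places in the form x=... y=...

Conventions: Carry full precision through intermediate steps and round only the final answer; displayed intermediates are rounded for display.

topology: single-mesh involute geometry — m = 1.259, N = 74
pitch radius r_p = m·N/2 = 1.259·74/2 = 46.583000
base radius r_b = r_p·cos α = 46.583000·cos 15.719° = 44.840887
roll angle φ = 8.058° = 0.14063863 rad
x = r_b·(cos φ + φ·sin φ) = 45.282156
y = r_b·(sin φ − φ·cos φ) = 0.041496

x=45.282156 y=0.041496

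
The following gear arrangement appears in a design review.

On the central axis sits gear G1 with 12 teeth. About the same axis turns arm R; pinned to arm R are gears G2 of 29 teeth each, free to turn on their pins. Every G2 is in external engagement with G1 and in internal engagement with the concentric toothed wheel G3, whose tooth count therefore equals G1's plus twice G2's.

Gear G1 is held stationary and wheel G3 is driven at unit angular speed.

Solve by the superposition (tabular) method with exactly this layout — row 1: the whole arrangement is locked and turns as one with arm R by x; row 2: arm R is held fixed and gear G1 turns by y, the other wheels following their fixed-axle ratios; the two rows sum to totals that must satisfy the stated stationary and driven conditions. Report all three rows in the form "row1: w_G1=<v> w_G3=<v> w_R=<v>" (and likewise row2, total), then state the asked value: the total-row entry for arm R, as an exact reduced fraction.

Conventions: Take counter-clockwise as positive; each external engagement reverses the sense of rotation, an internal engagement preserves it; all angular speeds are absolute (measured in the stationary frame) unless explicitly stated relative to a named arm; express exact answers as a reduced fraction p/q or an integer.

row1: w_G1=35/41 w_G3=35/41 w_R=35/41
row2: w_G1=-35/41 w_G3=6/41 w_R=0
total: w_G1=0 w_G3=1 w_R=35/41
asked value: 35/41

planetary set (12T centre, 29T on arm, 70T internal) — Willis relation
row 1 (train locked, turned with arm): all members turn x
row 2 — arm fixed, fixed-axis ratios: sun y, ring −(12/70)·y, arm 0
boundary: total ω_sun = x + y = 0 and total ω_ring = x − (12/70)·y = 1  ⇒  y = -35/41, x = 35/41
row 2 ring = −(12/70)·(-35/41) = 6/41
totals (row 1 + row 2): sun 35/41 + (-35/41) = 0, ring 35/41 + 6/41 = 1, arm 35/41 + 0 = 35/41
asked cell (total, arm) = 35/41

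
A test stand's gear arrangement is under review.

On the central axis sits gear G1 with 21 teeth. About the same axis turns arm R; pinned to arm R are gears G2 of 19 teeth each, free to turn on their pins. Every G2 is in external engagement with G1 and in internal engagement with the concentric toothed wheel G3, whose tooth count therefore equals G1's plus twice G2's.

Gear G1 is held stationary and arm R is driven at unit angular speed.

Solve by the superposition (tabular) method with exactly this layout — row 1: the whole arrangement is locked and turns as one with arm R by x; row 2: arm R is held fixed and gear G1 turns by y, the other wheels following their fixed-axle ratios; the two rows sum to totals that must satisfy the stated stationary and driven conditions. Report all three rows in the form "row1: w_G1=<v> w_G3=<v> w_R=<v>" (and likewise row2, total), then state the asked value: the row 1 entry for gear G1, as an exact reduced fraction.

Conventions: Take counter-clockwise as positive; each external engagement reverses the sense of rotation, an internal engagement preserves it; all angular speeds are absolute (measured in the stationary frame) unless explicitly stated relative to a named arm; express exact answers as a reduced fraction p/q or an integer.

row1: w_G1=1 w_G3=1 w_R=1
row2: w_G1=-1 w_G3=21/59 w_R=0
total: w_G1=0 w_G3=80/59 w_R=1
asked value: 1

recognized (axles ride arm R): planetary set, 21/19/59 teeth
row 1: whole set turns with the arm by x
row 2 (arm held, sun turns y): ω_ring = −(21/59)·y, ω_arm = 0
boundary: total ω_sun = x + y = 0 and total ω_arm = x = 1  ⇒  y = -1, x = 1
row 2 ring = −(21/59)·(-1) = 21/59
totals (row 1 + row 2): sun 1 + (-1) = 0, ring 1 + 21/59 = 80/59, arm 1 + 0 = 1
asked cell (row1, sun) = 1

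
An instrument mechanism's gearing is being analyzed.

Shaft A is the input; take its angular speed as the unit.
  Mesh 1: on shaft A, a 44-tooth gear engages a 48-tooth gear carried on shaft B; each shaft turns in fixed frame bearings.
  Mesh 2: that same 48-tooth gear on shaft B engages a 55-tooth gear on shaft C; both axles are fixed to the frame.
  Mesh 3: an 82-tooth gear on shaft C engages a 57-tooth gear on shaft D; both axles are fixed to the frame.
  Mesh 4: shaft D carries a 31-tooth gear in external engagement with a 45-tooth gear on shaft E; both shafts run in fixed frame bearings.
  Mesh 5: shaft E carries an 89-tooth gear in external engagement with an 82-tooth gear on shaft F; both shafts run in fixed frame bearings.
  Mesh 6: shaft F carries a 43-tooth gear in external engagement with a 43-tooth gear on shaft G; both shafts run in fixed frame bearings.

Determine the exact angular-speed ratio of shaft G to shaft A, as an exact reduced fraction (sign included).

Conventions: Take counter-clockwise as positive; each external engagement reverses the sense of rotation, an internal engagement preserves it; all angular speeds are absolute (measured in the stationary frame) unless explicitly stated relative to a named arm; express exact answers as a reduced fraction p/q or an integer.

class = fixed-axis compound train [6 meshes; 6 ratios multiply, 6 sense flips]
mesh 1 [44T→48T]: running ratio 11/12, sense −
mesh 2 [48T→55T]: running ratio 4/5, sense +
mesh 3 [82T→57T]: running ratio 328/285, sense −
mesh 4 [31T→45T]: running ratio 10168/12825, sense +
mesh 5 [89T→82T]: running ratio 11036/12825, sense −
mesh 6 [43T→43T]: running ratio 11036/12825, sense +
ω_out/ω_in = 11036/12825

11036/12825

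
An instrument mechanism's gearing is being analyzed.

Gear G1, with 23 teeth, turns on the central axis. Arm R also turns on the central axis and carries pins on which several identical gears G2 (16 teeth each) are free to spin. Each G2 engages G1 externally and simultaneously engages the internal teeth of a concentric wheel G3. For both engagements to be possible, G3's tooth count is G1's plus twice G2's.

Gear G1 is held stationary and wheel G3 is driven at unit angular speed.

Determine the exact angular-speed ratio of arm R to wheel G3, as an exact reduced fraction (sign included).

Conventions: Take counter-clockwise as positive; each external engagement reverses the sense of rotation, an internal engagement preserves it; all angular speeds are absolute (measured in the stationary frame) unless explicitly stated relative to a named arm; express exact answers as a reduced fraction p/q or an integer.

planetary set (23T centre, 16T on arm, 55T internal) — Willis relation
ring teeth: 23 + 2·16 = 55
23(ω_sun−ω_arm) = −55(ω_ring−ω_arm),  ω_sun = 0, ω_ring = 1
23(0−ω_arm) = −55(1−ω_arm)  ⇒  78·ω_arm = 55  ⇒  ω_arm = 55/78
ω_out/ω_in = 55/78

55/78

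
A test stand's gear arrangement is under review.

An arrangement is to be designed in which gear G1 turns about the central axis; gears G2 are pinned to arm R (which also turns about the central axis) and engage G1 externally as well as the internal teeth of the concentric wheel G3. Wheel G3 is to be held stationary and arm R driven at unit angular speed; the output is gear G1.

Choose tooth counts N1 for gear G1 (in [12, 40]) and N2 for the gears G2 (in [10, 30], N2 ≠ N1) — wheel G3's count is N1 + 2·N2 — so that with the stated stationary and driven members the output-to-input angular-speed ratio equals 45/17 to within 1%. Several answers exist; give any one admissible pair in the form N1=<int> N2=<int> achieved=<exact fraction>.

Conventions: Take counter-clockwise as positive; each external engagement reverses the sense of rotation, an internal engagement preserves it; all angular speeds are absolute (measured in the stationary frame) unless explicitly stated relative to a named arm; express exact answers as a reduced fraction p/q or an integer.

N1=34 N2=11 achieved=45/17

topology: planetary set — design target 45/17, arm = carrier (Willis)
Willis with ω_ring = 0: ω_sun/ω_arm = (N1+N3)/N1; set equal to 45/17  ⇒  N3/N1 = 45/17 − 1 = 28/17
N3 = N1 + 2·N2  ⇒  N2/N1 = (N3/N1 − 1)/2 = (28/17 − 1)/2 = 11/34
smallest multiple with N1 ≥ 12 and N2 ≥ 10: k = 1  ⇒  N1 = 1·34 = 34, N2 = 1·11 = 11 (N1 ≤ 40, N2 ≤ 30, N2 ≠ N1 ✓), N3 = 34 + 2·11 = 56
check: (N1+N3)/N1 with N1 = 34, N3 = 56 gives 45/17; |achieved − target| = 0 ≤ 9/340 ✓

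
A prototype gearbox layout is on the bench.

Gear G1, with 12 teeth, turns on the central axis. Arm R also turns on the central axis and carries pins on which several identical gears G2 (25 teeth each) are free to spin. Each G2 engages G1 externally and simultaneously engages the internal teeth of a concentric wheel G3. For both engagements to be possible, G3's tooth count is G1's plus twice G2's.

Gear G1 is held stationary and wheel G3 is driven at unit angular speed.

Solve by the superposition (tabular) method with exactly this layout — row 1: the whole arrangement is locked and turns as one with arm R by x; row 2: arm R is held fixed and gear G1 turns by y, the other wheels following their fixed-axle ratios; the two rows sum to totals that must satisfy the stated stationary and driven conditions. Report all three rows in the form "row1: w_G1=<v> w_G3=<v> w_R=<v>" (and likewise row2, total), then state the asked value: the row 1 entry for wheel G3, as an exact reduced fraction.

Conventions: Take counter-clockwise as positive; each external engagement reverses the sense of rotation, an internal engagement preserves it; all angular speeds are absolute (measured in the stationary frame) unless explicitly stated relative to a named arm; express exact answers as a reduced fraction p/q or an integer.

topology: planetary set — G1 12T / G2 25T / G3 62T, arm = carrier (Willis)
row 1 — lock + rotate with arm: ω_sun = ω_ring = ω_arm = x
superposition row 2 [arm held]: sun y, ring −(12/62)·y, arm 0
boundary: total ω_sun = x + y = 0 and total ω_ring = x − (12/62)·y = 1  ⇒  y = -31/37, x = 31/37
row 2 ring = −(12/62)·(-31/37) = 6/37
totals (row 1 + row 2): sun 31/37 + (-31/37) = 0, ring 31/37 + 6/37 = 1, arm 31/37 + 0 = 31/37
asked cell (row1, ring) = 31/37

row1: w_G1=31/37 w_G3=31/37 w_R=31/37
row2: w_G1=-31/37 w_G3=6/37 w_R=0
total: w_G1=0 w_G3=1 w_R=31/37
asked value: 31/37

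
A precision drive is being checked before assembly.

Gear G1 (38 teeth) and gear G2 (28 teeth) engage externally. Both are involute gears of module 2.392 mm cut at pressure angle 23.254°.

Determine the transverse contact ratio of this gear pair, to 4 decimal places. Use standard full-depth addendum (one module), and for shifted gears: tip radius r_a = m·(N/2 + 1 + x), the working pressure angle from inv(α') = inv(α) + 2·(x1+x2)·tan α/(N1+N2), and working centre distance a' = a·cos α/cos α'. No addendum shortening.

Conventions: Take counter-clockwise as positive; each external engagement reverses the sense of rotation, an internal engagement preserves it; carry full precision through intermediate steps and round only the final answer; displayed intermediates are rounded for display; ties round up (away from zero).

1.5414

topology: single-mesh involute geometry — m = 2.392, 38T/28T pair
base radii: r_b1 = 41.755970, r_b2 = 30.767557
tip radii: r_a1 = 47.840000, r_a2 = 35.880000
no profile shift: α' = α, a' = a
action lengths: √(r_a1²−r_b1²) = 23.347474, √(r_a2²−r_b2²) = 18.458923
base pitch p_b = π·m·cos α = 6.904224
CR = (23.347474 + 18.458923 − 78.936000·sin 23.25400°)/6.904224 = 1.541351
contact ratio ≈ 1.5414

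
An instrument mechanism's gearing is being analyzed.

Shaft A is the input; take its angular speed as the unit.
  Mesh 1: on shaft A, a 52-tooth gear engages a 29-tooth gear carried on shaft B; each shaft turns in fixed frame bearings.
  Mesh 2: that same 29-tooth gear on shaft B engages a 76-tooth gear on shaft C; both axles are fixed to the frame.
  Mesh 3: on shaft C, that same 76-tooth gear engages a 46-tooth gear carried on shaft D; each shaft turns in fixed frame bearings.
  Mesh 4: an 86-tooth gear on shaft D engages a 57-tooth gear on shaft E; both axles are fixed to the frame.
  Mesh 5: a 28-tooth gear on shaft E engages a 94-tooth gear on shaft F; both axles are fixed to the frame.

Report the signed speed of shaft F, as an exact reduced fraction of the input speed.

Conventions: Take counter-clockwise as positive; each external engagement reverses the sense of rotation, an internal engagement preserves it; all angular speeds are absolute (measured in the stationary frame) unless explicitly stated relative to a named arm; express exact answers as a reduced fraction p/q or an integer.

-31304/61617

5-mesh fixed-axis compound train (all bearings frame-fixed)
mesh 1 [52T→29T]: |ω|/ω_in = 1×52/29 = 52/29, sense flips to −
mesh 2 [29T→76T]: |ω|/ω_in = (52/29)×29/76 = 13/19, sense flips to +
mesh 3 [76T→46T]: |ω|/ω_in = (13/19)×76/46 = 26/23, sense flips to −
mesh 4 [86T→57T]: |ω|/ω_in = (26/23)×86/57 = 2236/1311, sense flips to +
mesh 5 [28T→94T]: |ω|/ω_in = (2236/1311)×28/94 = 31304/61617, sense flips to −
signed output speed (× input speed) = -31304/61617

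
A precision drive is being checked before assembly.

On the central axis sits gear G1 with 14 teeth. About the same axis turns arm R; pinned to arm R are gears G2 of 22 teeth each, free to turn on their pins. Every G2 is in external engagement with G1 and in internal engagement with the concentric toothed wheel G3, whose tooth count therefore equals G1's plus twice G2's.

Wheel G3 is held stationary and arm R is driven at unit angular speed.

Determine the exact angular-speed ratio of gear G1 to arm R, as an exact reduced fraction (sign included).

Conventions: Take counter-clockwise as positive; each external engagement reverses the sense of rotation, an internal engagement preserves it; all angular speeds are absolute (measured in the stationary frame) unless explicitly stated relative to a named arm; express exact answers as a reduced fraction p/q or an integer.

recognized (axles ride arm R): planetary set, 14/22/58 teeth
ring teeth: 14 + 2·22 = 58
14(ω_sun−ω_arm) = −58(ω_ring−ω_arm),  ω_ring = 0, ω_arm = 1
ω_sun = 1 − (58/14)(0−1) = 36/7
ω_out/ω_in = 36/7

36/7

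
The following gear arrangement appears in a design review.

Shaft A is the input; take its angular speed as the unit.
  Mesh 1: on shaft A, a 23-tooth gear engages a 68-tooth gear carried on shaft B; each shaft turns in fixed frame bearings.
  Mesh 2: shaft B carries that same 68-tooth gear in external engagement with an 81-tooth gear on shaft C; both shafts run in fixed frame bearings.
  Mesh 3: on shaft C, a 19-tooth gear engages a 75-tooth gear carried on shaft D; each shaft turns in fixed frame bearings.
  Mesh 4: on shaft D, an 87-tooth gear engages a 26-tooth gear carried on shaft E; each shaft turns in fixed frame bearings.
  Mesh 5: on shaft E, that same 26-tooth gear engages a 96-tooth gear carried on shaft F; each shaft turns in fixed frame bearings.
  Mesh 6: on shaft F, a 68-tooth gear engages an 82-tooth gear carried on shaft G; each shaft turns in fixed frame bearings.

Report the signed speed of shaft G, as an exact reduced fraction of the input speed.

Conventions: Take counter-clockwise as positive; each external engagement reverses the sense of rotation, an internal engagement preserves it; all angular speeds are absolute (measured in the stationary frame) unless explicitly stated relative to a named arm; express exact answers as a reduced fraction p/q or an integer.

6-mesh fixed-axis compound train (all bearings frame-fixed)
mesh 1 [23T→68T]: |ω|/ω_in = 1×23/68 = 23/68, sense flips to −
mesh 2 [68T→81T]: |ω|/ω_in = (23/68)×68/81 = 23/81, sense flips to +
mesh 3 [19T→75T]: |ω|/ω_in = (23/81)×19/75 = 437/6075, sense flips to −
mesh 4 [87T→26T]: |ω|/ω_in = (437/6075)×87/26 = 12673/52650, sense flips to +
mesh 5 [26T→96T]: |ω|/ω_in = (12673/52650)×26/96 = 12673/194400, sense flips to −
mesh 6 [68T→82T]: |ω|/ω_in = (12673/194400)×68/82 = 215441/3985200, sense flips to +
signed output speed (× input speed) = 215441/3985200

215441/3985200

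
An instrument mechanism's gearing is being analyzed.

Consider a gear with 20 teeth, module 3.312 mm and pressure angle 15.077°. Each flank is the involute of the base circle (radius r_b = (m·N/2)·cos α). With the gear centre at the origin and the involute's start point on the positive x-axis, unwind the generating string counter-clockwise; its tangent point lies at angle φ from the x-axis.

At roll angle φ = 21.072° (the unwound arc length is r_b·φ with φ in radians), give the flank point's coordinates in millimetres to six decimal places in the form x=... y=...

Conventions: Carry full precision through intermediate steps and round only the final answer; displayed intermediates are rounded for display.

topology: single-mesh involute geometry — m = 3.312, N = 20
pitch radius r_p = m·N/2 = 3.312·20/2 = 33.120000
base radius r_b = r_p·cos α = 33.120000·cos 15.077° = 31.979914
roll angle φ = 21.072° = 0.36777578 rad
x = r_b·(cos φ + φ·sin φ) = 34.070114
y = r_b·(sin φ − φ·cos φ) = 0.523142

x=34.070114 y=0.523142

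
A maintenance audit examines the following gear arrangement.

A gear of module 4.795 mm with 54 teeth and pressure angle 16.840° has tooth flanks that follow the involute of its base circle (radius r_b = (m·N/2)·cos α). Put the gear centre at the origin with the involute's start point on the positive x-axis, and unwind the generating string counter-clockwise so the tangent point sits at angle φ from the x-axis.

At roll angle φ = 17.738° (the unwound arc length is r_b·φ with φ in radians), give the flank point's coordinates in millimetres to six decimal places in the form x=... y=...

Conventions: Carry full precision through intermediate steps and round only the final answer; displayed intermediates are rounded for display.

recognized (one wheel, involute flank): single-mesh tooth geometry, m = 4.795, N = 54
pitch radius r_p = m·N/2 = 4.795·54/2 = 129.465000
base radius r_b = r_p·cos α = 129.465000·cos 16.840° = 123.913215
roll angle φ = 17.738° = 0.30958650 rad
x = r_b·(cos φ + φ·sin φ) = 129.709844
y = r_b·(sin φ − φ·cos φ) = 1.213876

x=129.709844 y=1.213876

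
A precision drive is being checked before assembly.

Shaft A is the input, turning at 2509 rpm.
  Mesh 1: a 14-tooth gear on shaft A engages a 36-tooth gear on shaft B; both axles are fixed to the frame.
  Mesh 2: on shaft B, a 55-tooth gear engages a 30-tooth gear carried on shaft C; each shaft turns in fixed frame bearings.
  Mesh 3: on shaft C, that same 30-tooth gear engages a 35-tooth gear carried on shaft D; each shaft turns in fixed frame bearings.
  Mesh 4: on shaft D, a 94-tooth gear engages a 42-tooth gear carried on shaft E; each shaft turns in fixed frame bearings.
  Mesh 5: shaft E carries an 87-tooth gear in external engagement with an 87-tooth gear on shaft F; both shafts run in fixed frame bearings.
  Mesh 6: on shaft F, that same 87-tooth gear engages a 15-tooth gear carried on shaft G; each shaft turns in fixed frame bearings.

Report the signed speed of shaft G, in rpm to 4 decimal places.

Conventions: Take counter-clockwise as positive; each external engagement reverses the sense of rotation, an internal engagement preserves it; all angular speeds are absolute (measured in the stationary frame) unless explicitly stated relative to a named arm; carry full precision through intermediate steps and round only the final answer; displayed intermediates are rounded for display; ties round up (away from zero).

topology: fixed-axis compound train — 6 meshes, A→G
mesh 1 [14T→36T]: ω = 2509.0000×14/36 = 975.7222 rpm, sense flips to −
mesh 2 [55T→30T]: ω = 975.7222×55/30 = 1788.8241 rpm, sense flips to +
mesh 3 [30T→35T]: ω = 1788.8241×30/35 = 1533.2778 rpm, sense flips to −
mesh 4 [94T→42T]: ω = 1533.2778×94/42 = 3431.6217 rpm, sense flips to +
mesh 5 [87T→87T]: ω = 3431.6217×87/87 = 3431.6217 rpm, sense flips to −
mesh 6 [87T→15T]: ω = 3431.6217×87/15 = 19903.4058 rpm, sense flips to +
signed output speed = +19903.4058 rpm

+19903.4058 rpm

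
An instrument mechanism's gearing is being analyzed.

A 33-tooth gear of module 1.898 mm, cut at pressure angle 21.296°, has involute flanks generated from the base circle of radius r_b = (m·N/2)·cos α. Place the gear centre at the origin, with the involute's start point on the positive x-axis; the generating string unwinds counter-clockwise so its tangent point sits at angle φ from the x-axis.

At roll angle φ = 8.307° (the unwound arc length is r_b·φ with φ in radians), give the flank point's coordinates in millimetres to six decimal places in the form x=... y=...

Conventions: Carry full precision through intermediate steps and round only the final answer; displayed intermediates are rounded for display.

x=29.483633 y=0.029580

recognized (one wheel, involute flank): single-mesh tooth geometry, m = 1.898, N = 33
pitch radius r_p = m·N/2 = 1.898·33/2 = 31.317000
base radius r_b = r_p·cos α = 31.317000·cos 21.296° = 29.178568
roll angle φ = 8.307° = 0.14498450 rad
x = r_b·(cos φ + φ·sin φ) = 29.483633
y = r_b·(sin φ − φ·cos φ) = 0.029580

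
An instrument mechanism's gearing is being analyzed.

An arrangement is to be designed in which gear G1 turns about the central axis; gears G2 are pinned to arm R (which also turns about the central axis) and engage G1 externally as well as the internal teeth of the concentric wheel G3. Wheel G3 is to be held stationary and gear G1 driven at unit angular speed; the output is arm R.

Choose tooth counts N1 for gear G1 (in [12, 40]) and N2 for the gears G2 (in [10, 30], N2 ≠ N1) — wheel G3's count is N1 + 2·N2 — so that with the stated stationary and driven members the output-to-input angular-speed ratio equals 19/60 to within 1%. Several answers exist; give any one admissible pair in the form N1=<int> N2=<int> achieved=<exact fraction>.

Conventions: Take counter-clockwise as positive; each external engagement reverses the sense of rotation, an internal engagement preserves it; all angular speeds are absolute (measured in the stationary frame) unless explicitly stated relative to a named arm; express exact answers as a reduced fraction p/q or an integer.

N1=19 N2=11 achieved=19/60

planetary set to be sized for 19/60 (Willis relation)
Willis with ω_ring = 0: ω_arm/ω_sun = N1/(N1+N3); set equal to 19/60  ⇒  N3/N1 = 1/(19/60) − 1 = 41/19
N3 = N1 + 2·N2  ⇒  N2/N1 = (N3/N1 − 1)/2 = (41/19 − 1)/2 = 11/19
smallest multiple with N1 ≥ 12 and N2 ≥ 10: k = 1  ⇒  N1 = 1·19 = 19, N2 = 1·11 = 11 (N1 ≤ 40, N2 ≤ 30, N2 ≠ N1 ✓), N3 = 19 + 2·11 = 41
check: N1/(N1+N3) with N1 = 19, N3 = 41 gives 19/60; |achieved − target| = 0 ≤ 19/6000 ✓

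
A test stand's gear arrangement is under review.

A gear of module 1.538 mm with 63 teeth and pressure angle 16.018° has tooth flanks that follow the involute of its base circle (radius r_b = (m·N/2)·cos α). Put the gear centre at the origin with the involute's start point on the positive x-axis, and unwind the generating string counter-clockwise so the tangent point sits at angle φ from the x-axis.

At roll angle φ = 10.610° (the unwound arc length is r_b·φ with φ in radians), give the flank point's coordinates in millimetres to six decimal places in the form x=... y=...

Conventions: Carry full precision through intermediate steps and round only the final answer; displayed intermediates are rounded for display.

single-mesh involute tooth geometry (63T wheel at module 1.538)
pitch radius r_p = m·N/2 = 1.538·63/2 = 48.447000
base radius r_b = r_p·cos α = 48.447000·cos 16.018° = 46.566048
roll angle φ = 10.610° = 0.18517943 rad
x = r_b·(cos φ + φ·sin φ) = 47.357624
y = r_b·(sin φ − φ·cos φ) = 0.098228

x=47.357624 y=0.098228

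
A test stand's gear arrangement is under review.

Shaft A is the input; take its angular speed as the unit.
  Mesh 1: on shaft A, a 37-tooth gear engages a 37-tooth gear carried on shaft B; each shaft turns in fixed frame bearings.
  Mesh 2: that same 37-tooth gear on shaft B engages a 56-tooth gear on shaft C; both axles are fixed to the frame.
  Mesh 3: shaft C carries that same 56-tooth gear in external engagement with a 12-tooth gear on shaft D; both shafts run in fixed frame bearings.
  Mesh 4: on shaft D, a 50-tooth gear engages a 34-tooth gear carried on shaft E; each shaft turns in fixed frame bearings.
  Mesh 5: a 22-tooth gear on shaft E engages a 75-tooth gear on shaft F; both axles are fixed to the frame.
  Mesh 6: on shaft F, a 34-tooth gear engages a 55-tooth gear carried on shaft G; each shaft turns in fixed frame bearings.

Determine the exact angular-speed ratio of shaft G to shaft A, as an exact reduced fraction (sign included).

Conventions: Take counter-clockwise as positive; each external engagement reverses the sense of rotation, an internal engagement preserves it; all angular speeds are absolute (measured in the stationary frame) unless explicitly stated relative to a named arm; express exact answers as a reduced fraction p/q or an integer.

class = fixed-axis compound train [6 meshes; 6 ratios multiply, 6 sense flips]
mesh 1 [37T→37T]: running ratio 1, sense −
mesh 2 [37T→56T]: running ratio 37/56, sense +
mesh 3 [56T→12T]: running ratio 37/12, sense −
mesh 4 [50T→34T]: running ratio 925/204, sense +
mesh 5 [22T→75T]: running ratio 407/306, sense −
mesh 6 [34T→55T]: running ratio 37/45, sense +
ω_out/ω_in = 37/45

37/45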